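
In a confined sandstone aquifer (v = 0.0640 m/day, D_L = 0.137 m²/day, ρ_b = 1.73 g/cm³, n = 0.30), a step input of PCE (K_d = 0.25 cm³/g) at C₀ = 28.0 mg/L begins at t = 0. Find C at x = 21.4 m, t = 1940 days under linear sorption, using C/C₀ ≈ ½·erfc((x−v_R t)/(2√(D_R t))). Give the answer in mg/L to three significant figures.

27.4 mg/L

Retardation factor R = 1 + ρ_b·K_d/n = 1 + 1.73 × 0.25/0.30 = 2.442.
Sorption retards both mechanisms: v_R = v/R = 0.02621 m/day, D_R = D/R = 0.05610 m²/day.
v_R·t = 0.02621 × 1940 = 50.8474 m; 2√(D_R t) = 20.86 m; argument = (21.4 − 50.8474)/20.86 = -1.412.
C = C₀ × ½·erfc(-1.412) = 28.0 × 0.9771 = 27.4 mg/L.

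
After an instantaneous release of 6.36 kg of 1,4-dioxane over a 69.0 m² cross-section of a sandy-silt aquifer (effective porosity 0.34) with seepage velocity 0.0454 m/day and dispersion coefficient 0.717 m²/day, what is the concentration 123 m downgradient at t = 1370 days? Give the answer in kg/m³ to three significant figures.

For an instantaneous plane source, C(x,t) = M/(n_e·A·√(4πDt)) · exp(−(x−vt)²/(4Dt)), with n_e·A the pore (flow) area.
Plume center vt = 0.0454 × 1370 = 62.198 m, so the well at 123 m is 60.802 m downgradient of the peak.
√(4πDt) = 111.1 m, giving peak height M/(n_e·A·√(4πDt)) = 6.36/(0.34 × 69.0 × 111.1) = 0.002440 kg/m³.
(x−vt)²/(4Dt) = (60.802)²/(4 × 0.717 × 1370) = 0.9409; exp(−0.9409) = 0.3903.
C = 0.002440 × 0.3903 = 0.000952 kg/m³.

0.000952 kg/m³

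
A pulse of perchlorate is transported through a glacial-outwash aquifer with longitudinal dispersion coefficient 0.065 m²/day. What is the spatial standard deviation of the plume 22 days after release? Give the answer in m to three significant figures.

Dispersive spreading gives a Gaussian with σ² = 2Dt; advection only shifts the center.
σ = √(2 × 0.065 × 22) = 1.69 m.

1.69 m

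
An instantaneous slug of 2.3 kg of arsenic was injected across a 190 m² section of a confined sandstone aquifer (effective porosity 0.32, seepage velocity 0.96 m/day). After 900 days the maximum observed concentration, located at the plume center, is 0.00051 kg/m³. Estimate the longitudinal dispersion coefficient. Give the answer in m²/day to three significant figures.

0.486 m²/day

At the plume center C_max = M/(n_e·A·√(4πDt)), so D = M²/(4πt·(n_e·A·C_max)²).
n_e·A·C_max = 0.32 × 190 × 0.00051 = 0.03101 kg/m.
D = 2.3²/(4π × 900 × 0.03101²) = 0.486 m²/day.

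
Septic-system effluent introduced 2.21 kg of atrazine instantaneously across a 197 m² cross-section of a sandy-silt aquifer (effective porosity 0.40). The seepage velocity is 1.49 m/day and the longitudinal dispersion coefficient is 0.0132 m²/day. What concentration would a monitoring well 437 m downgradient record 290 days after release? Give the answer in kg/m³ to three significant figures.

0.000843 kg/m³

For an instantaneous plane source, C(x,t) = M/(n_e·A·√(4πDt)) · exp(−(x−vt)²/(4Dt)), with n_e·A the pore (flow) area.
Plume center vt = 1.49 × 290 = 432.1 m, so the well at 437 m is 4.9 m downgradient of the peak.
√(4πDt) = 6.936 m, giving peak height M/(n_e·A·√(4πDt)) = 2.21/(0.40 × 197 × 6.936) = 0.004043 kg/m³.
(x−vt)²/(4Dt) = (4.9)²/(4 × 0.0132 × 290) = 1.568; exp(−1.568) = 0.2085.
C = 0.004043 × 0.2085 = 0.000843 kg/m³.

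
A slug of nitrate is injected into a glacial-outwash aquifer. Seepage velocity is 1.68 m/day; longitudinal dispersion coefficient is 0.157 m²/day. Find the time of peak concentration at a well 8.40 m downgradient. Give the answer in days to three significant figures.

4.94 days

For the 1D instantaneous-source solution, setting ∂C/∂t = 0 at fixed x gives v²t² + 2Dt − x² = 0, so t = (√(D² + v²x²) − D)/v².
√(D² + v²x²) = √(0.157² + 1.68² × 8.40²) = 14.11; v² = 2.8224.
t = (14.11 − 0.157)/2.8224 = 4.94 days (vs. the pure-advection estimate x/v = 5.00 d).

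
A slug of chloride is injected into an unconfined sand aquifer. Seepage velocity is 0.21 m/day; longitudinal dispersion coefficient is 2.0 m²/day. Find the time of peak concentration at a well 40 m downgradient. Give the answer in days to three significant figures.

For the 1D instantaneous-source solution, setting ∂C/∂t = 0 at fixed x gives v²t² + 2Dt − x² = 0, so t = (√(D² + v²x²) − D)/v².
√(D² + v²x²) = √(2.0² + 0.21² × 40²) = 8.635; v² = 0.0441.
t = (8.635 − 2.0)/0.0441 = 150 days (vs. the pure-advection estimate x/v = 190 d).

150 days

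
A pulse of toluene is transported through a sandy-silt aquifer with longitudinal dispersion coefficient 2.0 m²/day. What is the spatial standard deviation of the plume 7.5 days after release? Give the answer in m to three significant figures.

5.48 m

Dispersive spreading gives a Gaussian with σ² = 2Dt; advection only shifts the center.
σ = √(2 × 2.0 × 7.5) = 5.48 m.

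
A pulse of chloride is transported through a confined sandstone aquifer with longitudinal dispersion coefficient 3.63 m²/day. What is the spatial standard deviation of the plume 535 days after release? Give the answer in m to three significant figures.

62.3 m

Dispersive spreading gives a Gaussian with σ² = 2Dt; advection only shifts the center.
σ = √(2 × 3.63 × 535) = 62.3 m.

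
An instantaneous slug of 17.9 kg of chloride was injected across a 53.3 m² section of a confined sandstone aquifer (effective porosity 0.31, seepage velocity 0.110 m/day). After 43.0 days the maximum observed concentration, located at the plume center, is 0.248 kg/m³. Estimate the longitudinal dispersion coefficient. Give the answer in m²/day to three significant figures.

At the plume center C_max = M/(n_e·A·√(4πDt)), so D = M²/(4πt·(n_e·A·C_max)²).
n_e·A·C_max = 0.31 × 53.3 × 0.248 = 4.098 kg/m.
D = 17.9²/(4π × 43.0 × 4.098²) = 0.0353 m²/day.

0.0353 m²/day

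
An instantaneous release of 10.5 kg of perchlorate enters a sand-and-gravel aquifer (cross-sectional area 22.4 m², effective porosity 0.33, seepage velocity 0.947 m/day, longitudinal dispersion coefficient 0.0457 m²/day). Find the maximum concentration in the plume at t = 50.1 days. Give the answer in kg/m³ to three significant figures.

The peak of an instantaneous 1D plume sits at x = vt; there the Gaussian factor is 1 and C_max = M/(n_e·A·√(4πDt)), where n_e·A is the pore area the mass is dissolved in.
√(4πDt) = √(4π × 0.0457 × 50.1) = 5.364 m, so C_max = 10.5/(0.33 × 22.4 × 5.364) = 0.265 kg/m³.

0.265 kg/m³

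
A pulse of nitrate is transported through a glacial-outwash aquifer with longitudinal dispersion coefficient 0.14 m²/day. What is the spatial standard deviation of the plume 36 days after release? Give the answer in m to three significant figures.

3.17 m

Dispersive spreading gives a Gaussian with σ² = 2Dt; advection only shifts the center.
σ = √(2 × 0.14 × 36) = 3.17 m.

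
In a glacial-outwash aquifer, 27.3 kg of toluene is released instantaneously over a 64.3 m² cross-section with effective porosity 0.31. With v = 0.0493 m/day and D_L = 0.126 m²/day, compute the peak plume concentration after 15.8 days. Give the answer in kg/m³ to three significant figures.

0.274 kg/m³

The peak of an instantaneous 1D plume sits at x = vt; there the Gaussian factor is 1 and C_max = M/(n_e·A·√(4πDt)), where n_e·A is the pore area the mass is dissolved in.
√(4πDt) = √(4π × 0.126 × 15.8) = 5.002 m, so C_max = 27.3/(0.31 × 64.3 × 5.002) = 0.274 kg/m³.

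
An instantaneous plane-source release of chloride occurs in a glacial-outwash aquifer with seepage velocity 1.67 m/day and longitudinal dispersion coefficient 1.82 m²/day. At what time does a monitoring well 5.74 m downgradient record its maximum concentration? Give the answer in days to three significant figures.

For the 1D instantaneous-source solution, setting ∂C/∂t = 0 at fixed x gives v²t² + 2Dt − x² = 0, so t = (√(D² + v²x²) − D)/v².
√(D² + v²x²) = √(1.82² + 1.67² × 5.74²) = 9.757; v² = 2.7889.
t = (9.757 − 1.82)/2.7889 = 2.85 days (vs. the pure-advection estimate x/v = 3.44 d).

2.85 days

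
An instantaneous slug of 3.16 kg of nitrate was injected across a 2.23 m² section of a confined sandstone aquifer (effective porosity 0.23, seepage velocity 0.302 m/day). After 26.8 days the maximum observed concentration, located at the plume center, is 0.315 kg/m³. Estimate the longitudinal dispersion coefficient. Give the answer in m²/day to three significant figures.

1.14 m²/day

At the plume center C_max = M/(n_e·A·√(4πDt)), so D = M²/(4πt·(n_e·A·C_max)²).
n_e·A·C_max = 0.23 × 2.23 × 0.315 = 0.1616 kg/m.
D = 3.16²/(4π × 26.8 × 0.1616²) = 1.14 m²/day.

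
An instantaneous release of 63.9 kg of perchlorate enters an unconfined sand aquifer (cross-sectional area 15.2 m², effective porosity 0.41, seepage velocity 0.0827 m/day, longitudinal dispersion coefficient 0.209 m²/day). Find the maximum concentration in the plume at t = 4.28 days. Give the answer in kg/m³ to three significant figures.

The peak of an instantaneous 1D plume sits at x = vt; there the Gaussian factor is 1 and C_max = M/(n_e·A·√(4πDt)), where n_e·A is the pore area the mass is dissolved in.
√(4πDt) = √(4π × 0.209 × 4.28) = 3.353 m, so C_max = 63.9/(0.41 × 15.2 × 3.353) = 3.06 kg/m³.

3.06 kg/m³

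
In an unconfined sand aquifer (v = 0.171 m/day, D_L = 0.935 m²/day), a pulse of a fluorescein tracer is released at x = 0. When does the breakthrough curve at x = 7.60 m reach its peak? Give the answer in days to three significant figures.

For the 1D instantaneous-source solution, setting ∂C/∂t = 0 at fixed x gives v²t² + 2Dt − x² = 0, so t = (√(D² + v²x²) − D)/v².
√(D² + v²x²) = √(0.935² + 0.171² × 7.60²) = 1.601; v² = 0.029241.
t = (1.601 − 0.935)/0.029241 = 22.8 days (vs. the pure-advection estimate x/v = 44.4 d).

22.8 days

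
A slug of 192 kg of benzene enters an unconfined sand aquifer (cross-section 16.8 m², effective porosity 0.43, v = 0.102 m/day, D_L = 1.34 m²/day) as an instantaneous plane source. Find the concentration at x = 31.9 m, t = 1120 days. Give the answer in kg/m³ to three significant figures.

For an instantaneous plane source, C(x,t) = M/(n_e·A·√(4πDt)) · exp(−(x−vt)²/(4Dt)), with n_e·A the pore (flow) area.
Plume center vt = 0.102 × 1120 = 114.24 m, so the well at 31.9 m is 82.34 m upgradient of the peak.
√(4πDt) = 137.3 m, giving peak height M/(n_e·A·√(4πDt)) = 192/(0.43 × 16.8 × 137.3) = 0.1936 kg/m³.
(x−vt)²/(4Dt) = (-82.34)²/(4 × 1.34 × 1120) = 1.129; exp(−1.129) = 0.3234.
C = 0.1936 × 0.3234 = 0.0626 kg/m³.

0.0626 kg/m³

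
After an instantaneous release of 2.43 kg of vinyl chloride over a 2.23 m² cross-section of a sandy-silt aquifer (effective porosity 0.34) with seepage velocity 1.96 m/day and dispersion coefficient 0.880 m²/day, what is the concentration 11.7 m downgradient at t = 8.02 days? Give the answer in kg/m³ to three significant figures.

0.192 kg/m³

For an instantaneous plane source, C(x,t) = M/(n_e·A·√(4πDt)) · exp(−(x−vt)²/(4Dt)), with n_e·A the pore (flow) area.
Plume center vt = 1.96 × 8.02 = 15.7192 m, so the well at 11.7 m is 4.0192 m upgradient of the peak.
√(4πDt) = 9.417 m, giving peak height M/(n_e·A·√(4πDt)) = 2.43/(0.34 × 2.23 × 9.417) = 0.3403 kg/m³.
(x−vt)²/(4Dt) = (-4.0192)²/(4 × 0.880 × 8.02) = 0.5722; exp(−0.5722) = 0.5643.
C = 0.3403 × 0.5643 = 0.192 kg/m³.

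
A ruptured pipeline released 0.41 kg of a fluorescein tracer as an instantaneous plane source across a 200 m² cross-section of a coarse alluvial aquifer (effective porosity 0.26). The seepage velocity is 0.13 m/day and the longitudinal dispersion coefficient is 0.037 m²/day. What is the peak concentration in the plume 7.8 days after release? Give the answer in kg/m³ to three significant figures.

0.00414 kg/m³

The peak of an instantaneous 1D plume sits at x = vt; there the Gaussian factor is 1 and C_max = M/(n_e·A·√(4πDt)), where n_e·A is the pore area the mass is dissolved in.
√(4πDt) = √(4π × 0.037 × 7.8) = 1.904 m, so C_max = 0.41/(0.26 × 200 × 1.904) = 0.00414 kg/m³.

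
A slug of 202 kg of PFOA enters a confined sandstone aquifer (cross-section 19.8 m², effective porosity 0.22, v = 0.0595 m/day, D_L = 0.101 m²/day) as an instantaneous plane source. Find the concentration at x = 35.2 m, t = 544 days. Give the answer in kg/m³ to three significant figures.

1.70 kg/m³

For an instantaneous plane source, C(x,t) = M/(n_e·A·√(4πDt)) · exp(−(x−vt)²/(4Dt)), with n_e·A the pore (flow) area.
Plume center vt = 0.0595 × 544 = 32.368 m, so the well at 35.2 m is 2.832 m downgradient of the peak.
√(4πDt) = 26.28 m, giving peak height M/(n_e·A·√(4πDt)) = 202/(0.22 × 19.8 × 26.28) = 1.765 kg/m³.
(x−vt)²/(4Dt) = (2.832)²/(4 × 0.101 × 544) = 0.03649; exp(−0.03649) = 0.9642.
C = 1.765 × 0.9642 = 1.70 kg/m³.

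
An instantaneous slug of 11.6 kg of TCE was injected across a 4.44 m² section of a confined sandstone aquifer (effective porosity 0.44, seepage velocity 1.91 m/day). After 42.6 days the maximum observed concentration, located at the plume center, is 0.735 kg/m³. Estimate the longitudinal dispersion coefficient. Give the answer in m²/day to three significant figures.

0.122 m²/day

At the plume center C_max = M/(n_e·A·√(4πDt)), so D = M²/(4πt·(n_e·A·C_max)²).
n_e·A·C_max = 0.44 × 4.44 × 0.735 = 1.436 kg/m.
D = 11.6²/(4π × 42.6 × 1.436²) = 0.122 m²/day.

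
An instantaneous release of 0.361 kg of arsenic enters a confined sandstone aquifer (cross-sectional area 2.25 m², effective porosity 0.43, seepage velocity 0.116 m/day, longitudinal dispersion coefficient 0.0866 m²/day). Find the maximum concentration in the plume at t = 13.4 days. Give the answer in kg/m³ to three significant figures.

0.0977 kg/m³

The peak of an instantaneous 1D plume sits at x = vt; there the Gaussian factor is 1 and C_max = M/(n_e·A·√(4πDt)), where n_e·A is the pore area the mass is dissolved in.
√(4πDt) = √(4π × 0.0866 × 13.4) = 3.819 m, so C_max = 0.361/(0.43 × 2.25 × 3.819) = 0.0977 kg/m³.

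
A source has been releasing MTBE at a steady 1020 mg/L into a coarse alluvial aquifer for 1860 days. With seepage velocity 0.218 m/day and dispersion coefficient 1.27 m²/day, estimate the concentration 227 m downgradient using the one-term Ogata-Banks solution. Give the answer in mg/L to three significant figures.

For a continuous step input, C/C₀ ≈ ½·erfc((x−vt)/(2√(Dt))).
vt = 0.218 × 1860 = 405.48 m and 2√(Dt) = 2√(1.27 × 1860) = 97.20 m.
Argument (x−vt)/(2√(Dt)) = (227 − 405.48)/97.20 = -1.836; ½·erfc(-1.836) = 0.9953.
C = 1020 × 0.9953 = 1020 mg/L.

1020 mg/L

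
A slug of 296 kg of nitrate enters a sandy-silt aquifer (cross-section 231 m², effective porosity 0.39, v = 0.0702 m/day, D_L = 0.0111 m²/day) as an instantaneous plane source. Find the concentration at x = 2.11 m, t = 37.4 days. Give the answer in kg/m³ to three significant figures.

1.23 kg/m³

For an instantaneous plane source, C(x,t) = M/(n_e·A·√(4πDt)) · exp(−(x−vt)²/(4Dt)), with n_e·A the pore (flow) area.
Plume center vt = 0.0702 × 37.4 = 2.62548 m, so the well at 2.11 m is 0.51548 m upgradient of the peak.
√(4πDt) = 2.284 m, giving peak height M/(n_e·A·√(4πDt)) = 296/(0.39 × 231 × 2.284) = 1.439 kg/m³.
(x−vt)²/(4Dt) = (-0.51548)²/(4 × 0.0111 × 37.4) = 0.1600; exp(−0.1600) = 0.8521.
C = 1.439 × 0.8521 = 1.23 kg/m³.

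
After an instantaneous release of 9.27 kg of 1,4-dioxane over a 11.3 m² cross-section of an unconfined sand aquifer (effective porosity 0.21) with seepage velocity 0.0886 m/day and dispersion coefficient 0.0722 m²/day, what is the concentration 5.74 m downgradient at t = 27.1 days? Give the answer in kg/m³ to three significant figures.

For an instantaneous plane source, C(x,t) = M/(n_e·A·√(4πDt)) · exp(−(x−vt)²/(4Dt)), with n_e·A the pore (flow) area.
Plume center vt = 0.0886 × 27.1 = 2.40106 m, so the well at 5.74 m is 3.33894 m downgradient of the peak.
√(4πDt) = 4.959 m, giving peak height M/(n_e·A·√(4πDt)) = 9.27/(0.21 × 11.3 × 4.959) = 0.7877 kg/m³.
(x−vt)²/(4Dt) = (3.33894)²/(4 × 0.0722 × 27.1) = 1.424; exp(−1.424) = 0.2407.
C = 0.7877 × 0.2407 = 0.190 kg/m³.

0.190 kg/m³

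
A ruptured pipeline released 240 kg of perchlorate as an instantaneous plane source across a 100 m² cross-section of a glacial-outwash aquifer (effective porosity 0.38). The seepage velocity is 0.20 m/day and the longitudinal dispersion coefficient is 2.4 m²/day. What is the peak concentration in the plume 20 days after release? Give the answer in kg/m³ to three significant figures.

The peak of an instantaneous 1D plume sits at x = vt; there the Gaussian factor is 1 and C_max = M/(n_e·A·√(4πDt)), where n_e·A is the pore area the mass is dissolved in.
√(4πDt) = √(4π × 2.4 × 20) = 24.56 m, so C_max = 240/(0.38 × 100 × 24.56) = 0.257 kg/m³.

0.257 kg/m³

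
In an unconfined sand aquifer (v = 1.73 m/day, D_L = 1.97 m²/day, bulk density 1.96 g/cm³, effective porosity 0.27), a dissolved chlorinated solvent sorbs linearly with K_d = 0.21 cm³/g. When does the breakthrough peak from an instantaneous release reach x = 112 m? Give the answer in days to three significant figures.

162 days

Retardation factor R = 1 + ρ_b·K_d/n = 1 + 1.96 × 0.21/0.27 = 2.524.
Sorption retards both mechanisms: v_R = v/R = 0.6854 m/day, D_R = D/R = 0.7805 m²/day.
Peak time from v_R²t² + 2D_R t − x² = 0: t = (√(D_R² + v_R²x²) − D_R)/v_R².
√(D_R² + v_R²x²) = √(0.7805² + 0.6854² × 112²) = 76.77; v_R² = 0.4698.
t = (76.77 − 0.7805)/0.4698 = 162 days.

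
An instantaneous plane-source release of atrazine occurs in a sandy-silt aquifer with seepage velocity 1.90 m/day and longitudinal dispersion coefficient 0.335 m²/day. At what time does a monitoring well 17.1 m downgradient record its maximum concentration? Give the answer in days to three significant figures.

For the 1D instantaneous-source solution, setting ∂C/∂t = 0 at fixed x gives v²t² + 2Dt − x² = 0, so t = (√(D² + v²x²) − D)/v².
√(D² + v²x²) = √(0.335² + 1.90² × 17.1²) = 32.49; v² = 3.61.
t = (32.49 − 0.335)/3.61 = 8.91 days (vs. the pure-advection estimate x/v = 9.00 d).

8.91 days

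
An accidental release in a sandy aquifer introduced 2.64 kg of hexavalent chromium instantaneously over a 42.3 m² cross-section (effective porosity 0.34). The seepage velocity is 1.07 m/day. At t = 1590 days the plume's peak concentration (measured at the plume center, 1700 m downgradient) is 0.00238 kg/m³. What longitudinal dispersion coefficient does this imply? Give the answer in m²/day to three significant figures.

0.298 m²/day

At the plume center C_max = M/(n_e·A·√(4πDt)), so D = M²/(4πt·(n_e·A·C_max)²).
n_e·A·C_max = 0.34 × 42.3 × 0.00238 = 0.03423 kg/m.
D = 2.64²/(4π × 1590 × 0.03423²) = 0.298 m²/day.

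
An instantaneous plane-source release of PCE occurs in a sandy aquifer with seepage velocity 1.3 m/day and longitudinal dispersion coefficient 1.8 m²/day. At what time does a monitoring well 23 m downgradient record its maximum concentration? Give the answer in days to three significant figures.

16.7 days

For the 1D instantaneous-source solution, setting ∂C/∂t = 0 at fixed x gives v²t² + 2Dt − x² = 0, so t = (√(D² + v²x²) − D)/v².
√(D² + v²x²) = √(1.8² + 1.3² × 23²) = 29.95; v² = 1.69.
t = (29.95 − 1.8)/1.69 = 16.7 days (vs. the pure-advection estimate x/v = 17.7 d).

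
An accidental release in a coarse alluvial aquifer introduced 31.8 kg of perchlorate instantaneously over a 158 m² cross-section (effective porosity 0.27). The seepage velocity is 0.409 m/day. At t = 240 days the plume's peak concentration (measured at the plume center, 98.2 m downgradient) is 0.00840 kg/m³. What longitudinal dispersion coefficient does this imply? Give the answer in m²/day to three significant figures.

2.61 m²/day

At the plume center C_max = M/(n_e·A·√(4πDt)), so D = M²/(4πt·(n_e·A·C_max)²).
n_e·A·C_max = 0.27 × 158 × 0.00840 = 0.3583 kg/m.
D = 31.8²/(4π × 240 × 0.3583²) = 2.61 m²/day.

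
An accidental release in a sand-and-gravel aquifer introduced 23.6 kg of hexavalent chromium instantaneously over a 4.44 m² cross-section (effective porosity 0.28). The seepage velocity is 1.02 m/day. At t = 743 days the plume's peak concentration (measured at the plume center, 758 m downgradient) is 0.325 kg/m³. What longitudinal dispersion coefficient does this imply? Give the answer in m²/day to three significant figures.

At the plume center C_max = M/(n_e·A·√(4πDt)), so D = M²/(4πt·(n_e·A·C_max)²).
n_e·A·C_max = 0.28 × 4.44 × 0.325 = 0.4040 kg/m.
D = 23.6²/(4π × 743 × 0.4040²) = 0.365 m²/day.

0.365 m²/day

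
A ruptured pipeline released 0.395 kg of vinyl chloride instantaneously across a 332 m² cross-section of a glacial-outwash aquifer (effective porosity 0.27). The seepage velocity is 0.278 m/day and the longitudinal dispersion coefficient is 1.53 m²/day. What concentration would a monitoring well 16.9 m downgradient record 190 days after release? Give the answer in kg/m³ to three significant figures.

2.40e-05 kg/m³

For an instantaneous plane source, C(x,t) = M/(n_e·A·√(4πDt)) · exp(−(x−vt)²/(4Dt)), with n_e·A the pore (flow) area.
Plume center vt = 0.278 × 190 = 52.82 m, so the well at 16.9 m is 35.92 m upgradient of the peak.
√(4πDt) = 60.44 m, giving peak height M/(n_e·A·√(4πDt)) = 0.395/(0.27 × 332 × 60.44) = 7.291e-05 kg/m³.
(x−vt)²/(4Dt) = (-35.92)²/(4 × 1.53 × 190) = 1.110; exp(−1.110) = 0.3296.
C = 7.291e-05 × 0.3296 = 2.40e-05 kg/m³.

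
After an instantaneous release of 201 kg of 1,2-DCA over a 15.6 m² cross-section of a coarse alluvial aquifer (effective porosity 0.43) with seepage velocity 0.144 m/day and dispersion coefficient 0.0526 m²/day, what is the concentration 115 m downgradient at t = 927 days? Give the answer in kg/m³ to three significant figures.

0.210 kg/m³

For an instantaneous plane source, C(x,t) = M/(n_e·A·√(4πDt)) · exp(−(x−vt)²/(4Dt)), with n_e·A the pore (flow) area.
Plume center vt = 0.144 × 927 = 133.488 m, so the well at 115 m is 18.488 m upgradient of the peak.
√(4πDt) = 24.75 m, giving peak height M/(n_e·A·√(4πDt)) = 201/(0.43 × 15.6 × 24.75) = 1.211 kg/m³.
(x−vt)²/(4Dt) = (-18.488)²/(4 × 0.0526 × 927) = 1.752; exp(−1.752) = 0.1734.
C = 1.211 × 0.1734 = 0.210 kg/m³.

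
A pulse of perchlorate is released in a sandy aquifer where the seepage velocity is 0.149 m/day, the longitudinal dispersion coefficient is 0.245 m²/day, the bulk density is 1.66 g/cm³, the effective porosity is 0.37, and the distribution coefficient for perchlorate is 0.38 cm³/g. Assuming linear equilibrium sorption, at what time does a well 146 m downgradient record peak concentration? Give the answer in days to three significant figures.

Retardation factor R = 1 + ρ_b·K_d/n = 1 + 1.66 × 0.38/0.37 = 2.705.
Sorption retards both mechanisms: v_R = v/R = 0.05508 m/day, D_R = D/R = 0.09057 m²/day.
Peak time from v_R²t² + 2D_R t − x² = 0: t = (√(D_R² + v_R²x²) − D_R)/v_R².
√(D_R² + v_R²x²) = √(0.09057² + 0.05508² × 146²) = 8.042; v_R² = 0.003034.
t = (8.042 − 0.09057)/0.003034 = 2620 days.

2620 days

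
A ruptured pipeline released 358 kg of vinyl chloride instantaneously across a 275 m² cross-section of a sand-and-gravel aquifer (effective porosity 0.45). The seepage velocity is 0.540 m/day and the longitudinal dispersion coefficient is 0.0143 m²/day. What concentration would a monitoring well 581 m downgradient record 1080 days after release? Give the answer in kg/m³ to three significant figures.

For an instantaneous plane source, C(x,t) = M/(n_e·A·√(4πDt)) · exp(−(x−vt)²/(4Dt)), with n_e·A the pore (flow) area.
Plume center vt = 0.540 × 1080 = 583.2 m, so the well at 581 m is 2.2 m upgradient of the peak.
√(4πDt) = 13.93 m, giving peak height M/(n_e·A·√(4πDt)) = 358/(0.45 × 275 × 13.93) = 0.2077 kg/m³.
(x−vt)²/(4Dt) = (-2.2)²/(4 × 0.0143 × 1080) = 0.07835; exp(−0.07835) = 0.9246.
C = 0.2077 × 0.9246 = 0.192 kg/m³.

0.192 kg/m³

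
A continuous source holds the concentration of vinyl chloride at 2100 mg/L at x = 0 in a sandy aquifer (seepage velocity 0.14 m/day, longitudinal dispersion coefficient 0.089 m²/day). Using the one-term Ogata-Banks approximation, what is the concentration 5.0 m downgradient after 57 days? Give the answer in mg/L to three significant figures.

For a continuous step input, C/C₀ ≈ ½·erfc((x−vt)/(2√(Dt))).
vt = 0.14 × 57 = 7.98 m and 2√(Dt) = 2√(0.089 × 57) = 4.505 m.
Argument (x−vt)/(2√(Dt)) = (5.0 − 7.98)/4.505 = -0.6615; ½·erfc(-0.6615) = 0.8252.
C = 2100 × 0.8252 = 1730 mg/L.

1730 mg/L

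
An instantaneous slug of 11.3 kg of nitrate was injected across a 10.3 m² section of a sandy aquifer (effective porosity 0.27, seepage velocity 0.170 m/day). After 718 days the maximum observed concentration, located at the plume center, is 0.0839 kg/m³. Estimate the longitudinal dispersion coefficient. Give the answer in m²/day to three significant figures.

At the plume center C_max = M/(n_e·A·√(4πDt)), so D = M²/(4πt·(n_e·A·C_max)²).
n_e·A·C_max = 0.27 × 10.3 × 0.0839 = 0.2333 kg/m.
D = 11.3²/(4π × 718 × 0.2333²) = 0.260 m²/day.

0.260 m²/day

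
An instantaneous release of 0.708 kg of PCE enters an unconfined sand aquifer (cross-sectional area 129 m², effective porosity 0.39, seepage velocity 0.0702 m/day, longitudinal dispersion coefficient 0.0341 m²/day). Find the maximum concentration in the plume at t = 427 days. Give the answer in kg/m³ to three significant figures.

0.00104 kg/m³

The peak of an instantaneous 1D plume sits at x = vt; there the Gaussian factor is 1 and C_max = M/(n_e·A·√(4πDt)), where n_e·A is the pore area the mass is dissolved in.
√(4πDt) = √(4π × 0.0341 × 427) = 13.53 m, so C_max = 0.708/(0.39 × 129 × 13.53) = 0.00104 kg/m³.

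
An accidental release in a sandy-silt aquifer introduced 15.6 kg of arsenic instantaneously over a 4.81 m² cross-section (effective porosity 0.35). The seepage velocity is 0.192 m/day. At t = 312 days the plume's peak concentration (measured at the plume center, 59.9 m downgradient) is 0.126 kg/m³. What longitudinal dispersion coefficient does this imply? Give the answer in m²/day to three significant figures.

At the plume center C_max = M/(n_e·A·√(4πDt)), so D = M²/(4πt·(n_e·A·C_max)²).
n_e·A·C_max = 0.35 × 4.81 × 0.126 = 0.2121 kg/m.
D = 15.6²/(4π × 312 × 0.2121²) = 1.38 m²/day.

1.38 m²/day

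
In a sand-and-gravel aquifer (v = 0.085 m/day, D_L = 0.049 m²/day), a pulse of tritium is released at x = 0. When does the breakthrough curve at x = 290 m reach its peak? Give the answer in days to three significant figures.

For the 1D instantaneous-source solution, setting ∂C/∂t = 0 at fixed x gives v²t² + 2Dt − x² = 0, so t = (√(D² + v²x²) − D)/v².
√(D² + v²x²) = √(0.049² + 0.085² × 290²) = 24.65; v² = 0.007225.
t = (24.65 − 0.049)/0.007225 = 3400 days (vs. the pure-advection estimate x/v = 3410 d).

3400 days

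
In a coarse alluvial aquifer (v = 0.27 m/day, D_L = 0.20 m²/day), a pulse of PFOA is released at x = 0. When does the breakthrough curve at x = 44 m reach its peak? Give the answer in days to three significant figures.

For the 1D instantaneous-source solution, setting ∂C/∂t = 0 at fixed x gives v²t² + 2Dt − x² = 0, so t = (√(D² + v²x²) − D)/v².
√(D² + v²x²) = √(0.20² + 0.27² × 44²) = 11.88; v² = 0.0729.
t = (11.88 − 0.20)/0.0729 = 160 days (vs. the pure-advection estimate x/v = 163 d).

160 days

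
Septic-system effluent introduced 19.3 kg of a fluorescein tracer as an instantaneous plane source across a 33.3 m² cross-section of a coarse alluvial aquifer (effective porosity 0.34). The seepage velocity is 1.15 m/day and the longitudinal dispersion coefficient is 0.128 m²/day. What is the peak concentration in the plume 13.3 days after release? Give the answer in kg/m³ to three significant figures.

The peak of an instantaneous 1D plume sits at x = vt; there the Gaussian factor is 1 and C_max = M/(n_e·A·√(4πDt)), where n_e·A is the pore area the mass is dissolved in.
√(4πDt) = √(4π × 0.128 × 13.3) = 4.625 m, so C_max = 19.3/(0.34 × 33.3 × 4.625) = 0.369 kg/m³.

0.369 kg/m³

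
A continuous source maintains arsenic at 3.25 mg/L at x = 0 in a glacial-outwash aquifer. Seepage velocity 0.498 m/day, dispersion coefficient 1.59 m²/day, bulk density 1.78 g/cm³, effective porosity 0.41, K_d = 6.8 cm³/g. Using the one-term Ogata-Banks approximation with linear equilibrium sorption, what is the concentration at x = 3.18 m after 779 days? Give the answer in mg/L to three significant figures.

Retardation factor R = 1 + ρ_b·K_d/n = 1 + 1.78 × 6.8/0.41 = 30.52.
Sorption retards both mechanisms: v_R = v/R = 0.01632 m/day, D_R = D/R = 0.05210 m²/day.
v_R·t = 0.01632 × 779 = 12.71328 m; 2√(D_R t) = 12.74 m; argument = (3.18 − 12.71328)/12.74 = -0.7483.
C = C₀ × ½·erfc(-0.7483) = 3.25 × 0.8550 = 2.78 mg/L.

2.78 mg/L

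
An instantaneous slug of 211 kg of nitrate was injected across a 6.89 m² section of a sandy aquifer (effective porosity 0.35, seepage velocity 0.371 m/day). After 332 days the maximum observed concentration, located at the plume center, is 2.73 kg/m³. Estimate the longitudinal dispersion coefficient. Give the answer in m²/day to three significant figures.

At the plume center C_max = M/(n_e·A·√(4πDt)), so D = M²/(4πt·(n_e·A·C_max)²).
n_e·A·C_max = 0.35 × 6.89 × 2.73 = 6.583 kg/m.
D = 211²/(4π × 332 × 6.583²) = 0.246 m²/day.

0.246 m²/day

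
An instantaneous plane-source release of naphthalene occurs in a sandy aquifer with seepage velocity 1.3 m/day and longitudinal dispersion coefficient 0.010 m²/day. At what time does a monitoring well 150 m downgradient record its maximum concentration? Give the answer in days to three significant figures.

115 days

For the 1D instantaneous-source solution, setting ∂C/∂t = 0 at fixed x gives v²t² + 2Dt − x² = 0, so t = (√(D² + v²x²) − D)/v².
√(D² + v²x²) = √(0.010² + 1.3² × 150²) = 195.0; v² = 1.69.
t = (195.0 − 0.010)/1.69 = 115 days (vs. the pure-advection estimate x/v = 115 d).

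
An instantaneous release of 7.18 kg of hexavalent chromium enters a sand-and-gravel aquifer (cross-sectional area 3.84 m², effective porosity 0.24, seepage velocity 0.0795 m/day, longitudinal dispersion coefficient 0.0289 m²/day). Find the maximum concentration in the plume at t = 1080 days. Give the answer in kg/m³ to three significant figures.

The peak of an instantaneous 1D plume sits at x = vt; there the Gaussian factor is 1 and C_max = M/(n_e·A·√(4πDt)), where n_e·A is the pore area the mass is dissolved in.
√(4πDt) = √(4π × 0.0289 × 1080) = 19.80 m, so C_max = 7.18/(0.24 × 3.84 × 19.80) = 0.393 kg/m³.

0.393 kg/m³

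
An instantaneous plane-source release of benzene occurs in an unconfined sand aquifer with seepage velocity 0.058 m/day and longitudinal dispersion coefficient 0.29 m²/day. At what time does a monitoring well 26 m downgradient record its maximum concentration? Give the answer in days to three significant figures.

For the 1D instantaneous-source solution, setting ∂C/∂t = 0 at fixed x gives v²t² + 2Dt − x² = 0, so t = (√(D² + v²x²) − D)/v².
√(D² + v²x²) = √(0.29² + 0.058² × 26²) = 1.536; v² = 0.003364.
t = (1.536 − 0.29)/0.003364 = 370 days (vs. the pure-advection estimate x/v = 448 d).

370 days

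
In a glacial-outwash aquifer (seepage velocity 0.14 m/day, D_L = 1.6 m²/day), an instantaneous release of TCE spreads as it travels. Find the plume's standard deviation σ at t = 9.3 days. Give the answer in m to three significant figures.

5.46 m

Dispersive spreading gives a Gaussian with σ² = 2Dt; advection only shifts the center.
σ = √(2 × 1.6 × 9.3) = 5.46 m.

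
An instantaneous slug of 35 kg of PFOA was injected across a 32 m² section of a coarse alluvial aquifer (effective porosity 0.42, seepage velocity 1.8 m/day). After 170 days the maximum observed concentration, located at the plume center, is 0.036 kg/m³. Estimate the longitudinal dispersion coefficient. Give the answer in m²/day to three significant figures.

2.45 m²/day

At the plume center C_max = M/(n_e·A·√(4πDt)), so D = M²/(4πt·(n_e·A·C_max)²).
n_e·A·C_max = 0.42 × 32 × 0.036 = 0.4838 kg/m.
D = 35²/(4π × 170 × 0.4838²) = 2.45 m²/day.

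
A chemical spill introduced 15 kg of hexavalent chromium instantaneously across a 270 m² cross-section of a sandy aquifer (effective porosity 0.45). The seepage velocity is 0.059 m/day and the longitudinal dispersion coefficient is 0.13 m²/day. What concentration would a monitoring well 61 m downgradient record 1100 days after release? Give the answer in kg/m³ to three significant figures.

0.00284 kg/m³

For an instantaneous plane source, C(x,t) = M/(n_e·A·√(4πDt)) · exp(−(x−vt)²/(4Dt)), with n_e·A the pore (flow) area.
Plume center vt = 0.059 × 1100 = 64.9 m, so the well at 61 m is 3.9 m upgradient of the peak.
√(4πDt) = 42.39 m, giving peak height M/(n_e·A·√(4πDt)) = 15/(0.45 × 270 × 42.39) = 0.002912 kg/m³.
(x−vt)²/(4Dt) = (-3.9)²/(4 × 0.13 × 1100) = 0.02659; exp(−0.02659) = 0.9738.
C = 0.002912 × 0.9738 = 0.00284 kg/m³.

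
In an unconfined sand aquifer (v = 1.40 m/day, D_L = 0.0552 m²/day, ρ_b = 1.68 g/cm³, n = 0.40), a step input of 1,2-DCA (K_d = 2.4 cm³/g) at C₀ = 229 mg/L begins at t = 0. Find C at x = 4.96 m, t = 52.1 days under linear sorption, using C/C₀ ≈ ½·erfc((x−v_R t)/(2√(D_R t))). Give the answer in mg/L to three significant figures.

226 mg/L

Retardation factor R = 1 + ρ_b·K_d/n = 1 + 1.68 × 2.4/0.40 = 11.08.
Sorption retards both mechanisms: v_R = v/R = 0.1264 m/day, D_R = D/R = 0.004982 m²/day.
v_R·t = 0.1264 × 52.1 = 6.58544 m; 2√(D_R t) = 1.019 m; argument = (4.96 − 6.58544)/1.019 = -1.595.
C = C₀ × ½·erfc(-1.595) = 229 × 0.9880 = 226 mg/L.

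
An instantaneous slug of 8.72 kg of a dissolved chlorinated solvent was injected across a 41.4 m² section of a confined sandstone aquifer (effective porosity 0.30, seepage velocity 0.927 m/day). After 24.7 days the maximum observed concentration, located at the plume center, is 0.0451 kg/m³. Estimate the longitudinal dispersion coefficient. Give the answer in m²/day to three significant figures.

0.781 m²/day

At the plume center C_max = M/(n_e·A·√(4πDt)), so D = M²/(4πt·(n_e·A·C_max)²).
n_e·A·C_max = 0.30 × 41.4 × 0.0451 = 0.5601 kg/m.
D = 8.72²/(4π × 24.7 × 0.5601²) = 0.781 m²/day.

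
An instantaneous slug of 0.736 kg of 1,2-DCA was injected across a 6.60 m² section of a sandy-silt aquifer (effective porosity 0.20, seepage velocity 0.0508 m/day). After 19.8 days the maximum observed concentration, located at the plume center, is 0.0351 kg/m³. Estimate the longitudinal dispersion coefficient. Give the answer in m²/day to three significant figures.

1.01 m²/day

At the plume center C_max = M/(n_e·A·√(4πDt)), so D = M²/(4πt·(n_e·A·C_max)²).
n_e·A·C_max = 0.20 × 6.60 × 0.0351 = 0.04633 kg/m.
D = 0.736²/(4π × 19.8 × 0.04633²) = 1.01 m²/day.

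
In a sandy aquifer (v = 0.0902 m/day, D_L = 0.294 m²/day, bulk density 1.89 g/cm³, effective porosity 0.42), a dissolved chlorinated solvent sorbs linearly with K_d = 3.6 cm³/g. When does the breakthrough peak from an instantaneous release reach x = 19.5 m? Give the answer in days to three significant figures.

Retardation factor R = 1 + ρ_b·K_d/n = 1 + 1.89 × 3.6/0.42 = 17.20.
Sorption retards both mechanisms: v_R = v/R = 0.005244 m/day, D_R = D/R = 0.01709 m²/day.
Peak time from v_R²t² + 2D_R t − x² = 0: t = (√(D_R² + v_R²x²) − D_R)/v_R².
√(D_R² + v_R²x²) = √(0.01709² + 0.005244² × 19.5²) = 0.1037; v_R² = 2.750e-05.
t = (0.1037 − 0.01709)/2.750e-05 = 3150 days.

3150 days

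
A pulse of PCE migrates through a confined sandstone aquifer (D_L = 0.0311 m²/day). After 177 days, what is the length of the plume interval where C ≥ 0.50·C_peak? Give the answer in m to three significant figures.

The plume is Gaussian with σ = √(2Dt) = √(2 × 0.0311 × 177) = 3.318 m.
C/C_peak = exp(−Δx²/(2σ²)) = 0.50 ⇒ Δx = σ·√(−2 ln 0.50) = 3.318 × 1.177 = 3.905 m.
Width = 2Δx = 7.81 m.

7.81 m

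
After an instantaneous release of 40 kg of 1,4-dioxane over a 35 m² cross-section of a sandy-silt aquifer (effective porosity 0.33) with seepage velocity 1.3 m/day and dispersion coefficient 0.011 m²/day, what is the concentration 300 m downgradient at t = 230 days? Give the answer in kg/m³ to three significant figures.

For an instantaneous plane source, C(x,t) = M/(n_e·A·√(4πDt)) · exp(−(x−vt)²/(4Dt)), with n_e·A the pore (flow) area.
Plume center vt = 1.3 × 230 = 299 m, so the well at 300 m is 1 m downgradient of the peak.
√(4πDt) = 5.639 m, giving peak height M/(n_e·A·√(4πDt)) = 40/(0.33 × 35 × 5.639) = 0.6142 kg/m³.
(x−vt)²/(4Dt) = (1)²/(4 × 0.011 × 230) = 0.09881; exp(−0.09881) = 0.9059.
C = 0.6142 × 0.9059 = 0.556 kg/m³.

0.556 kg/m³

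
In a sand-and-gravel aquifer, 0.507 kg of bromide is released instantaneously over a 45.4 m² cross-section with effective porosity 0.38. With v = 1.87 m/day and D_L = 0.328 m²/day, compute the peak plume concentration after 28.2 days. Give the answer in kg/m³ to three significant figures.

0.00273 kg/m³

The peak of an instantaneous 1D plume sits at x = vt; there the Gaussian factor is 1 and C_max = M/(n_e·A·√(4πDt)), where n_e·A is the pore area the mass is dissolved in.
√(4πDt) = √(4π × 0.328 × 28.2) = 10.78 m, so C_max = 0.507/(0.38 × 45.4 × 10.78) = 0.00273 kg/m³.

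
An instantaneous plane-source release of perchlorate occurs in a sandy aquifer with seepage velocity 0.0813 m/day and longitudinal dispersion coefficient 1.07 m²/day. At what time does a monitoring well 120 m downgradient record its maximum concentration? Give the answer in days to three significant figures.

For the 1D instantaneous-source solution, setting ∂C/∂t = 0 at fixed x gives v²t² + 2Dt − x² = 0, so t = (√(D² + v²x²) − D)/v².
√(D² + v²x²) = √(1.07² + 0.0813² × 120²) = 9.815; v² = 0.00660969.
t = (9.815 − 1.07)/0.00660969 = 1320 days (vs. the pure-advection estimate x/v = 1480 d).

1320 days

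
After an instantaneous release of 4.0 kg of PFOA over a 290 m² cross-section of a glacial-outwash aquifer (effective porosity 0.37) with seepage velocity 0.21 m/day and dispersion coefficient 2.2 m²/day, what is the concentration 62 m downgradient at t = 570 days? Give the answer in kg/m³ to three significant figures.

0.000153 kg/m³

For an instantaneous plane source, C(x,t) = M/(n_e·A·√(4πDt)) · exp(−(x−vt)²/(4Dt)), with n_e·A the pore (flow) area.
Plume center vt = 0.21 × 570 = 119.7 m, so the well at 62 m is 57.7 m upgradient of the peak.
√(4πDt) = 125.5 m, giving peak height M/(n_e·A·√(4πDt)) = 4.0/(0.37 × 290 × 125.5) = 0.0002970 kg/m³.
(x−vt)²/(4Dt) = (-57.7)²/(4 × 2.2 × 570) = 0.6637; exp(−0.6637) = 0.5149.
C = 0.0002970 × 0.5149 = 0.000153 kg/m³.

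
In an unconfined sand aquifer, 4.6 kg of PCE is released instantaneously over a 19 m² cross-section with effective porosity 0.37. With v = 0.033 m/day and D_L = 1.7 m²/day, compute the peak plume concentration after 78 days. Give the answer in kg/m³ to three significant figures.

0.0160 kg/m³

The peak of an instantaneous 1D plume sits at x = vt; there the Gaussian factor is 1 and C_max = M/(n_e·A·√(4πDt)), where n_e·A is the pore area the mass is dissolved in.
√(4πDt) = √(4π × 1.7 × 78) = 40.82 m, so C_max = 4.6/(0.37 × 19 × 40.82) = 0.0160 kg/m³.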